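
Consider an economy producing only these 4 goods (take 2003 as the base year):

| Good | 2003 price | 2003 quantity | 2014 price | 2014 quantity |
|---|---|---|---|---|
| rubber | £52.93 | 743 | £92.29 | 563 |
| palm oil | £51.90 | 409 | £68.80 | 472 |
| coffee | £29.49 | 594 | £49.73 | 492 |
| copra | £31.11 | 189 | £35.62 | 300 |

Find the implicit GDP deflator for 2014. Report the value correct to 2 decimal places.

153.04

Nominal GDP 2014 = 92.29·563 + 68.80·472 + 49.73·492 + 35.62·300 = 119586.03.
Real GDP 2014 (at 2003 prices) = 52.93·563 + 51.90·472 + 29.49·492 + 31.11·300 = 78138.47.
Deflator = Nominal/Real × 100 = 119586.03/78138.47 × 100 = 153.044.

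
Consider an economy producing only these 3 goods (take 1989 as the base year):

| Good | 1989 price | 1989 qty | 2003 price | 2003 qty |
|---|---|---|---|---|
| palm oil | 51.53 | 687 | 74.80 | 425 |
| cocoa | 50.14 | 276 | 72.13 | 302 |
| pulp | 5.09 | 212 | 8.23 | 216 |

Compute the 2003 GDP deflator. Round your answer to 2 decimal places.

Nominal GDP 2003 = 74.80·425 + 72.13·302 + 8.23·216 = 55350.94.
Real GDP 2003 (at 1989 prices) = 51.53·425 + 50.14·302 + 5.09·216 = 38141.97.
Deflator = Nominal/Real × 100 = 55350.94/38141.97 × 100 = 145.118.

145.12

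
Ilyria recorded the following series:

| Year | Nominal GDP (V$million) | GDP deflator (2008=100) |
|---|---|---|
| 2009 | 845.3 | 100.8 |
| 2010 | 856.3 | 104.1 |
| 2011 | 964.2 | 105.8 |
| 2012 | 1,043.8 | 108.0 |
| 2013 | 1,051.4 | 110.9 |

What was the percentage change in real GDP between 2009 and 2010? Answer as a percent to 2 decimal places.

Real GDP 2009 = 845.3/1.008 = 838.59.
Real GDP 2010 = 856.3/1.041 = 822.57.
Change = 822.57/838.59 − 1 = -0.0191.

-1.91%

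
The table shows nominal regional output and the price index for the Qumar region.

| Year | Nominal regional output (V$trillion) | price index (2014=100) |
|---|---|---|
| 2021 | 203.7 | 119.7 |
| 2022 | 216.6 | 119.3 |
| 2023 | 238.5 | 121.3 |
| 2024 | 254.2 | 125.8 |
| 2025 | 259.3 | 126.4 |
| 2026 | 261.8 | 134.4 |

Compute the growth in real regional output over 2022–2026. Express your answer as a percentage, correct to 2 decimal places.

7.29%

Real regional output 2022 = 216.6/1.193 = 181.56.
Real regional output 2026 = 261.8/1.344 = 194.79.
Change = 194.79/181.56 − 1 = 0.0729.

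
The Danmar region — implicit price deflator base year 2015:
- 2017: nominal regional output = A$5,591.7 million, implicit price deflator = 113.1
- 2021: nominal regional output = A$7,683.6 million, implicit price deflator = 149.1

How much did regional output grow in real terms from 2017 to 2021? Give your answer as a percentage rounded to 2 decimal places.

4.23%

Real regional output 2017 = 5591.7 / 1.131 = 4944.03.
Real regional output 2021 = 7683.6 / 1.491 = 5153.32.
Real growth = 5153.32 / 4944.03 − 1 = 0.0423.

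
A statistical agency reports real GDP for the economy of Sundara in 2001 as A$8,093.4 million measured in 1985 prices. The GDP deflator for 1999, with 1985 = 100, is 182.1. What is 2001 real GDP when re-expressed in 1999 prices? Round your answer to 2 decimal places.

A$14,738.08 million

Real GDP in 1999 prices = Real GDP in 1985 prices × (P_1999/P_1985) = 8093.4 × 1.821 = 14738.08.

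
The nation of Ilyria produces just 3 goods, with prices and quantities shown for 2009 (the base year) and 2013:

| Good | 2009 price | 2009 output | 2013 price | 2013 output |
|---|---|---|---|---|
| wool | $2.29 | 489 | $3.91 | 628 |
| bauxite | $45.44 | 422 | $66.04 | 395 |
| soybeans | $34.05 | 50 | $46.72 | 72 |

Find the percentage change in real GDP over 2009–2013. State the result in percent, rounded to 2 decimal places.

Real GDP 2009 = Nominal GDP 2009 = 2.29·489 + 45.44·422 + 34.05·50 = 21997.99.
Real GDP 2013 (at 2009 prices) = 2.29·628 + 45.44·395 + 34.05·72 = 21838.52.
Real growth = 21838.52/21997.99 − 1 = -0.0072.

-0.72%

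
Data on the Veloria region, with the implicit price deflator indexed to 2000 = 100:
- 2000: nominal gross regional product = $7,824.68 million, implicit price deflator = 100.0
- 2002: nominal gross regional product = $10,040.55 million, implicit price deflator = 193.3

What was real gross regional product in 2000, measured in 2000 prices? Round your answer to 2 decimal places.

Real gross regional product = Nominal / (implicit price deflator/100) = 7824.68 / 1.000 = 7824.68.

$7,824.68 million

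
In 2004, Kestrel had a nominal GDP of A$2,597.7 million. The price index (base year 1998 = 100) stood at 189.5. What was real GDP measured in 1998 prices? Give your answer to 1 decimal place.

A$1,370.8 million

Real GDP = Nominal / (price index/100) = 2597.7 / 1.895 = 1370.82.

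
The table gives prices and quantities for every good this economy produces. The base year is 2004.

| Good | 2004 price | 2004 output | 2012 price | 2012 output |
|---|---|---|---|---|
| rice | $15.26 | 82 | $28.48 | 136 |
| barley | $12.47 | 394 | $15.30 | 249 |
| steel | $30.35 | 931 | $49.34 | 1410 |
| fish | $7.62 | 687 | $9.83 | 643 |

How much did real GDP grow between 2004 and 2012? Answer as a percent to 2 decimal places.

Real GDP 2004 = Nominal GDP 2004 = 15.26·82 + 12.47·394 + 30.35·931 + 7.62·687 = 39655.29.
Real GDP 2012 (at 2004 prices) = 15.26·136 + 12.47·249 + 30.35·1410 + 7.62·643 = 52873.55.
Real growth = 52873.55/39655.29 − 1 = 0.3333.

33.33%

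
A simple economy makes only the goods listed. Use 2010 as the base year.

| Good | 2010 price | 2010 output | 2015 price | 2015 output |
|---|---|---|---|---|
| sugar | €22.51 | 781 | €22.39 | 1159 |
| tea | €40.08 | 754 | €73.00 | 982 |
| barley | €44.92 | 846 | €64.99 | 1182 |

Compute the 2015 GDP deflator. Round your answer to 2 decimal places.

147.17

Nominal GDP 2015 = 22.39·1159 + 73.00·982 + 64.99·1182 = 174454.19.
Real GDP 2015 (at 2010 prices) = 22.51·1159 + 40.08·982 + 44.92·1182 = 118543.09.
Deflator = Nominal/Real × 100 = 174454.19/118543.09 × 100 = 147.165.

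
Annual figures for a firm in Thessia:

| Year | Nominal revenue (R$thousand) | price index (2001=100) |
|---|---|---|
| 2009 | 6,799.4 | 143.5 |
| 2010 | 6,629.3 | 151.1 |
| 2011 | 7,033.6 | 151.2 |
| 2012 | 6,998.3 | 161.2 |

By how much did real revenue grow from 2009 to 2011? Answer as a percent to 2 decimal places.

-1.82%

Real revenue 2009 = 6799.4/1.435 = 4738.26.
Real revenue 2011 = 7033.6/1.512 = 4651.85.
Change = 4651.85/4738.26 − 1 = -0.0182.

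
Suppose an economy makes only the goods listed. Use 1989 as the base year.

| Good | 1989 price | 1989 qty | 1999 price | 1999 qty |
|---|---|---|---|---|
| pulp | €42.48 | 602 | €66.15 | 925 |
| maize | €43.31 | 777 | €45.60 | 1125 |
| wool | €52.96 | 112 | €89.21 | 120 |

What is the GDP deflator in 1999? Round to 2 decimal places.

130.54

Nominal GDP 1999 = 66.15·925 + 45.60·1125 + 89.21·120 = 123193.95.
Real GDP 1999 (at 1989 prices) = 42.48·925 + 43.31·1125 + 52.96·120 = 94372.95.
Deflator = Nominal/Real × 100 = 123193.95/94372.95 × 100 = 130.539.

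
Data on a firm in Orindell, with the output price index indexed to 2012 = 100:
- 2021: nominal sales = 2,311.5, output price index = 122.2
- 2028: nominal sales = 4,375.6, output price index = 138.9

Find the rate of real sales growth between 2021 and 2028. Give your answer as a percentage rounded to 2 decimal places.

66.54%

Real sales 2021 = 2311.5 / 1.222 = 1891.57.
Real sales 2028 = 4375.6 / 1.389 = 3150.18.
Real growth = 3150.18 / 1891.57 − 1 = 0.6654.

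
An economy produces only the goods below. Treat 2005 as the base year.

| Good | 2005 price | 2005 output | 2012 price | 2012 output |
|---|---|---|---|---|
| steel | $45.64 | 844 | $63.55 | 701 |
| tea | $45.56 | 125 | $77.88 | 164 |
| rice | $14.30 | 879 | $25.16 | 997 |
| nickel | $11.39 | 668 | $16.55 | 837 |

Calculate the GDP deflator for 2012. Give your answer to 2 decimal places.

Nominal GDP 2012 = 63.55·701 + 77.88·164 + 25.16·997 + 16.55·837 = 96257.74.
Real GDP 2012 (at 2005 prices) = 45.64·701 + 45.56·164 + 14.30·997 + 11.39·837 = 63256.01.
Deflator = Nominal/Real × 100 = 96257.74/63256.01 × 100 = 152.172.

152.17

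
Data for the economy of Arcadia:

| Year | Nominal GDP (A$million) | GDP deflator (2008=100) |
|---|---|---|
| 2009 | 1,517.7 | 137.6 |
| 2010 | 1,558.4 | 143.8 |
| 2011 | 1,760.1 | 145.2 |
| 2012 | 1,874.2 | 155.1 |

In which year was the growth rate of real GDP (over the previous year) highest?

2011

2010: real = 1558.4/1.438 = 1083.73; growth vs 2009 (1102.98) = -1.75%.
2011: real = 1760.1/1.452 = 1212.19; growth vs 2010 (1083.73) = 11.85%.
2012: real = 1874.2/1.551 = 1208.38; growth vs 2011 (1212.19) = -0.31%.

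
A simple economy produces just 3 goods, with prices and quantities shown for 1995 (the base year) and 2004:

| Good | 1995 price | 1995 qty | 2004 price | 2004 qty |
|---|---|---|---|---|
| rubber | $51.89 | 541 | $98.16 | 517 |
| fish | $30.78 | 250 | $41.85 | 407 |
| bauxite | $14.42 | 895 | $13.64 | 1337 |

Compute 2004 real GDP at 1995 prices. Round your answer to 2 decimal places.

$58634.13

Real GDP 2004 = Σ (p_1995 × q_2004) = 51.89·517 + 30.78·407 + 14.42·1337 = 58634.13.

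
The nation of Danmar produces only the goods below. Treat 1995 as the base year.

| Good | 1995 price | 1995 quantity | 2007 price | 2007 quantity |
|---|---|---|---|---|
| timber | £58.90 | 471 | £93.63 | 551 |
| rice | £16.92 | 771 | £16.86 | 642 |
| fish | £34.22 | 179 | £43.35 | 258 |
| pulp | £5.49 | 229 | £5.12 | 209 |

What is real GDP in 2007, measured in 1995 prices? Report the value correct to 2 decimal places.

£53292.71

Real GDP 2007 = Σ (p_1995 × q_2007) = 58.90·551 + 16.92·642 + 34.22·258 + 5.49·209 = 53292.71.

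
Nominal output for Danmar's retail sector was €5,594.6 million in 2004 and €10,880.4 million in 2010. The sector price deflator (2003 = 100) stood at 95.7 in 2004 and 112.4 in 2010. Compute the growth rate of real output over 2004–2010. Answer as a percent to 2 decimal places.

Deflate each year: 2004 → 5594.6/0.957 = 5845.98; 2010 → 10880.4/1.124 = 9680.07.
So real output changed by 9680.07/5845.98 − 1 = 0.6559, i.e. 65.59%.

65.59%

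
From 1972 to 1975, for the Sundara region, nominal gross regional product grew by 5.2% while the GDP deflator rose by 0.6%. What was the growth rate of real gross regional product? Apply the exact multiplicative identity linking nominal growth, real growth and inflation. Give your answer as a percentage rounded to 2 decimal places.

(1 + g_nom) = (1 + g_real)(1 + π), so g_real = 1.0520 / 1.0060 − 1 = 0.04573.

4.57%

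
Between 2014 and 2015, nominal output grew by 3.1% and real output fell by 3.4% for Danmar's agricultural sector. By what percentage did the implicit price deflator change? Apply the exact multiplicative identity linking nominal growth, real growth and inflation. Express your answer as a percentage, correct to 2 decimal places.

(1 + g_nom) = (1 + g_real)(1 + π), so π = 1.0310 / 0.9660 − 1 = 0.06729.

6.73%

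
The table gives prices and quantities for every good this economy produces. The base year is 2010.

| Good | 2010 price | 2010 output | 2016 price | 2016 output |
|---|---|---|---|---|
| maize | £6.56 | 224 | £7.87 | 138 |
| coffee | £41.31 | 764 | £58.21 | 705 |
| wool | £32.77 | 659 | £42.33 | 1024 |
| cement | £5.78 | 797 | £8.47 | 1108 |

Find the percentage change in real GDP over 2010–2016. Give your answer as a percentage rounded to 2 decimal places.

18.16%

Real GDP 2010 = Nominal GDP 2010 = 6.56·224 + 41.31·764 + 32.77·659 + 5.78·797 = 59232.37.
Real GDP 2016 (at 2010 prices) = 6.56·138 + 41.31·705 + 32.77·1024 + 5.78·1108 = 69989.55.
Real growth = 69989.55/59232.37 − 1 = 0.1816.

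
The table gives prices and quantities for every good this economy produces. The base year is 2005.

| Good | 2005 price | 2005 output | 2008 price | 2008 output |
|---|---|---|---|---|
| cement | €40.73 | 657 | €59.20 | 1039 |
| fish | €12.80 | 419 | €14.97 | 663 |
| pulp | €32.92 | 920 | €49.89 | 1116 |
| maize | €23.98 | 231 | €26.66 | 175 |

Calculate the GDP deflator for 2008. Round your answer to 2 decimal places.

Nominal GDP 2008 = 59.20·1039 + 14.97·663 + 49.89·1116 + 26.66·175 = 131776.65.
Real GDP 2008 (at 2005 prices) = 40.73·1039 + 12.80·663 + 32.92·1116 + 23.98·175 = 91740.09.
Deflator = Nominal/Real × 100 = 131776.65/91740.09 × 100 = 143.641.

143.64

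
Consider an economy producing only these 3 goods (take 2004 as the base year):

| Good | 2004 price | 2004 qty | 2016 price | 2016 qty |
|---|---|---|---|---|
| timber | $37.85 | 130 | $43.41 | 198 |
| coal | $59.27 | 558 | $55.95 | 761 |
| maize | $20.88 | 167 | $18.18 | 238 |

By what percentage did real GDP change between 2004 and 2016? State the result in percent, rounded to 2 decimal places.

Real GDP 2004 = Nominal GDP 2004 = 37.85·130 + 59.27·558 + 20.88·167 = 41480.12.
Real GDP 2016 (at 2004 prices) = 37.85·198 + 59.27·761 + 20.88·238 = 57568.21.
Real growth = 57568.21/41480.12 − 1 = 0.3879.

38.79%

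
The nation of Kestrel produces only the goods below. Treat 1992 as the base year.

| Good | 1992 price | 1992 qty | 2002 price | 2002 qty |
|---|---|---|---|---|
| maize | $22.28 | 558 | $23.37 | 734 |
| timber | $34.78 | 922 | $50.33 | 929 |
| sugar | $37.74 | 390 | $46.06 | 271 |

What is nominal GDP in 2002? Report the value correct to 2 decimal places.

Nominal GDP 2002 = Σ (p_2002 × q_2002) = 23.37·734 + 50.33·929 + 46.06·271 = 76392.41.

$76392.41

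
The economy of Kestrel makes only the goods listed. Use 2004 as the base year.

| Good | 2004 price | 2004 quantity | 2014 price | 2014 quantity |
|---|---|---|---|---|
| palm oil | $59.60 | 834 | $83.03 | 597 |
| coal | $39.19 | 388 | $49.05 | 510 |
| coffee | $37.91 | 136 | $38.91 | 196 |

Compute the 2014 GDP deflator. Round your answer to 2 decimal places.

Nominal GDP 2014 = 83.03·597 + 49.05·510 + 38.91·196 = 82210.77.
Real GDP 2014 (at 2004 prices) = 59.60·597 + 39.19·510 + 37.91·196 = 62998.46.
Deflator = Nominal/Real × 100 = 82210.77/62998.46 × 100 = 130.496.

130.50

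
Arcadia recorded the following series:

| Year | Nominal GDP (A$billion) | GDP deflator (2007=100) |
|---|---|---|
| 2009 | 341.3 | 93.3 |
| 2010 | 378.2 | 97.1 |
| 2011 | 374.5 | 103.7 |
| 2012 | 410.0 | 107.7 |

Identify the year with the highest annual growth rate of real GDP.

2010: real = 378.2/0.971 = 389.50; growth vs 2009 (365.81) = 6.48%.
2011: real = 374.5/1.037 = 361.14; growth vs 2010 (389.50) = -7.28%.
2012: real = 410.0/1.077 = 380.69; growth vs 2011 (361.14) = 5.41%.

2010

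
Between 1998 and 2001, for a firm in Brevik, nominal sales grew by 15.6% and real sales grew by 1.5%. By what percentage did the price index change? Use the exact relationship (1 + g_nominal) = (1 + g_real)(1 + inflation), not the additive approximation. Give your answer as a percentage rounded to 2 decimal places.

(1 + g_nom) = (1 + g_real)(1 + π), so π = 1.1560 / 1.0150 − 1 = 0.13892.

13.89%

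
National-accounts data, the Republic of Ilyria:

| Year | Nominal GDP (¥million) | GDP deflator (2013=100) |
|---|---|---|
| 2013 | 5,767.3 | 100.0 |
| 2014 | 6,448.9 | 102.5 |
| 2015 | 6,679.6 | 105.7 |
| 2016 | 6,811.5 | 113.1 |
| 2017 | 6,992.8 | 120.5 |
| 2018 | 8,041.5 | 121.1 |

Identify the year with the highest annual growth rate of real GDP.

2014: real = 6448.9/1.025 = 6291.61; growth vs 2013 (5767.30) = 9.09%.
2015: real = 6679.6/1.057 = 6319.39; growth vs 2014 (6291.61) = 0.44%.
2016: real = 6811.5/1.131 = 6022.55; growth vs 2015 (6319.39) = -4.70%.
2017: real = 6992.8/1.205 = 5803.15; growth vs 2016 (6022.55) = -3.64%.
2018: real = 8041.5/1.211 = 6640.38; growth vs 2017 (5803.15) = 14.43%.

2018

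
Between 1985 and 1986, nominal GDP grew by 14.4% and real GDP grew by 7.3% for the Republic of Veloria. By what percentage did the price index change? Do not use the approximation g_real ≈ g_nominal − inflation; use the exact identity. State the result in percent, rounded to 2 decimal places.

6.62%

(1 + g_nom) = (1 + g_real)(1 + π), so π = 1.1440 / 1.0730 − 1 = 0.06617.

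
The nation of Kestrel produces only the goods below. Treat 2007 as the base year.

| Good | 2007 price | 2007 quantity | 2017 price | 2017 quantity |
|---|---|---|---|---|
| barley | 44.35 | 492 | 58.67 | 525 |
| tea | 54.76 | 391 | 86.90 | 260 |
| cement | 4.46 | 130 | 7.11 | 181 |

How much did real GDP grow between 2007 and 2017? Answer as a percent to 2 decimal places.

-12.51%

Real GDP 2007 = Nominal GDP 2007 = 44.35·492 + 54.76·391 + 4.46·130 = 43811.16.
Real GDP 2017 (at 2007 prices) = 44.35·525 + 54.76·260 + 4.46·181 = 38328.61.
Real growth = 38328.61/43811.16 − 1 = -0.1251.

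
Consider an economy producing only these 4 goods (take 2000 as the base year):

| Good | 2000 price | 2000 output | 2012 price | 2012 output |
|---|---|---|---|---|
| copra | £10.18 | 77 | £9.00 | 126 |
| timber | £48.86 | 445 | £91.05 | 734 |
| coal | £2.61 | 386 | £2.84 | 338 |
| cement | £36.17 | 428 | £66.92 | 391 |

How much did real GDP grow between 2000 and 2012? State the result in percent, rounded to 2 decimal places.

Real GDP 2000 = Nominal GDP 2000 = 10.18·77 + 48.86·445 + 2.61·386 + 36.17·428 = 39014.78.
Real GDP 2012 (at 2000 prices) = 10.18·126 + 48.86·734 + 2.61·338 + 36.17·391 = 52170.57.
Real growth = 52170.57/39014.78 − 1 = 0.3372.

33.72%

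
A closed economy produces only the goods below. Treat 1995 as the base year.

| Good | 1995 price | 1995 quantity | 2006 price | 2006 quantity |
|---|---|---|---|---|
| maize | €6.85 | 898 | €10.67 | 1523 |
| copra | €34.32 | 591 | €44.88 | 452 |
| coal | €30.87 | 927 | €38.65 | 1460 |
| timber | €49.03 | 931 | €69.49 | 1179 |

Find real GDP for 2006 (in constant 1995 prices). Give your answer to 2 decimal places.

Real GDP 2006 = Σ (p_1995 × q_2006) = 6.85·1523 + 34.32·452 + 30.87·1460 + 49.03·1179 = 128821.76.

€128821.76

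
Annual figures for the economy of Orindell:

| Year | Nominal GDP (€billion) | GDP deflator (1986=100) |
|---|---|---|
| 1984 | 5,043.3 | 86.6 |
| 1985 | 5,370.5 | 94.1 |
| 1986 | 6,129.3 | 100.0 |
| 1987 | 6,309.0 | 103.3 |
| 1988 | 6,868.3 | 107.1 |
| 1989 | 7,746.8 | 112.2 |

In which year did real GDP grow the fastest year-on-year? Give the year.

1989

1985: real = 5370.5/0.941 = 5707.23; growth vs 1984 (5823.67) = -2.00%.
1986: real = 6129.3/1.000 = 6129.30; growth vs 1985 (5707.23) = 7.40%.
1987: real = 6309.0/1.033 = 6107.45; growth vs 1986 (6129.30) = -0.36%.
1988: real = 6868.3/1.071 = 6412.98; growth vs 1987 (6107.45) = 5.00%.
1989: real = 7746.8/1.122 = 6904.46; growth vs 1988 (6412.98) = 7.66%.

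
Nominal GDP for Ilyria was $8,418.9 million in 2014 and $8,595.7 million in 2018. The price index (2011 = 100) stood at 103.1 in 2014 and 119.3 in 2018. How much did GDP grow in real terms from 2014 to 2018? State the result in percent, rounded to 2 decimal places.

Deflate each year: 2014 → 8418.9/1.031 = 8165.76; 2018 → 8595.7/1.193 = 7205.11.
So real GDP changed by 7205.11/8165.76 − 1 = -0.1176, i.e. -11.76%.

-11.76%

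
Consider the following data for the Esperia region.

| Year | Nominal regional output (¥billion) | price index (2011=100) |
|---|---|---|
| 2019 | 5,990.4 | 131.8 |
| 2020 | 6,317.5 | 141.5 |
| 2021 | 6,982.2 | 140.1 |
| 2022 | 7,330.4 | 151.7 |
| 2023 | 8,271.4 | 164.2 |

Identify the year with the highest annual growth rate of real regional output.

2021

2020: real = 6317.5/1.415 = 4464.66; growth vs 2019 (4545.07) = -1.77%.
2021: real = 6982.2/1.401 = 4983.73; growth vs 2020 (4464.66) = 11.63%.
2022: real = 7330.4/1.517 = 4832.17; growth vs 2021 (4983.73) = -3.04%.
2023: real = 8271.4/1.642 = 5037.39; growth vs 2022 (4832.17) = 4.25%.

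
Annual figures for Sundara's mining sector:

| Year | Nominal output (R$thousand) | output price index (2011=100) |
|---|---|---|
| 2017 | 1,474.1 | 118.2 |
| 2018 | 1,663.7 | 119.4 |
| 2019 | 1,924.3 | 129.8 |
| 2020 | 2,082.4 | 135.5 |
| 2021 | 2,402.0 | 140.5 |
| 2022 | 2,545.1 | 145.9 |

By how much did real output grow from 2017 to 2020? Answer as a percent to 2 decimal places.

Real output 2017 = 1474.1/1.182 = 1247.12.
Real output 2020 = 2082.4/1.355 = 1536.83.
Change = 1536.83/1247.12 − 1 = 0.2323.

23.23%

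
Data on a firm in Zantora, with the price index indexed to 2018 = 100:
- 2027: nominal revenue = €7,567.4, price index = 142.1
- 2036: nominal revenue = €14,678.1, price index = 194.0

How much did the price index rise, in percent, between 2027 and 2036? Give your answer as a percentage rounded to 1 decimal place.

Price-level change = 194.0 / 142.1 − 1 = 0.3652.

36.5%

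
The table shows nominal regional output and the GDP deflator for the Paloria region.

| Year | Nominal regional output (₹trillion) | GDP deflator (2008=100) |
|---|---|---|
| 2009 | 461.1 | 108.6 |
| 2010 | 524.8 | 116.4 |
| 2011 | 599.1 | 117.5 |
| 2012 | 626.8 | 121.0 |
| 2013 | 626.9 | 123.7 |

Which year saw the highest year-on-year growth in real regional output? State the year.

2011

2010: real = 524.8/1.164 = 450.86; growth vs 2009 (424.59) = 6.19%.
2011: real = 599.1/1.175 = 509.87; growth vs 2010 (450.86) = 13.09%.
2012: real = 626.8/1.210 = 518.02; growth vs 2011 (509.87) = 1.60%.
2013: real = 626.9/1.237 = 506.79; growth vs 2012 (518.02) = -2.17%.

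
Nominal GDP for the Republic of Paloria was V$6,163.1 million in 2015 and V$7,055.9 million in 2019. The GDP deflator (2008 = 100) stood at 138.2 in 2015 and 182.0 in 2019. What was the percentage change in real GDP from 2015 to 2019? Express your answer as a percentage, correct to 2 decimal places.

-13.07%

Real GDP 2015 = 6163.1 / 1.382 = 4459.55.
Real GDP 2019 = 7055.9 / 1.820 = 3876.87.
Real growth = 3876.87 / 4459.55 − 1 = -0.1307.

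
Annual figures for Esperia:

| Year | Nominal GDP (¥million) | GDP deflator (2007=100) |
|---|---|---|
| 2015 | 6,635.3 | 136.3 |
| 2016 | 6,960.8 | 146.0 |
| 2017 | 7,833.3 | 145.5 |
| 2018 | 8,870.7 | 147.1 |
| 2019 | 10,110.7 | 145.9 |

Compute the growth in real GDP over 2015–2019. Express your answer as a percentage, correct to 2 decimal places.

42.35%

Real GDP 2015 = 6635.3/1.363 = 4868.16.
Real GDP 2019 = 10110.7/1.459 = 6929.88.
Change = 6929.88/4868.16 − 1 = 0.4235.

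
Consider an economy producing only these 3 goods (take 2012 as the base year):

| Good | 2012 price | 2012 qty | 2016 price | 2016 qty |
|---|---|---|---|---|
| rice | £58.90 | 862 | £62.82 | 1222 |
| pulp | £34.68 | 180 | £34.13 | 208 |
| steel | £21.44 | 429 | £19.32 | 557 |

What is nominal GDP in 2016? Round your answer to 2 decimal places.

£94626.32

Nominal GDP 2016 = Σ (p_2016 × q_2016) = 62.82·1222 + 34.13·208 + 19.32·557 = 94626.32.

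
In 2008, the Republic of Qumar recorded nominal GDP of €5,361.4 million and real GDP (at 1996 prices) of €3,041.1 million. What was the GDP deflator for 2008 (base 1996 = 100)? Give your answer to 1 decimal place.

GDP deflator = (Nominal / Real) × 100 = 5361.4 / 3041.1 × 100 = 176.30.

176.3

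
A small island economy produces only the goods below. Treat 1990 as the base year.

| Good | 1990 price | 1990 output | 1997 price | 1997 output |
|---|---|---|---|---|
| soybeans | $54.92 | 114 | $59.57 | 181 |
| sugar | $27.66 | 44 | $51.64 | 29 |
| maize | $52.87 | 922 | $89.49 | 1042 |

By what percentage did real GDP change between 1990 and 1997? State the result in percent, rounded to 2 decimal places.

Real GDP 1990 = Nominal GDP 1990 = 54.92·114 + 27.66·44 + 52.87·922 = 56224.06.
Real GDP 1997 (at 1990 prices) = 54.92·181 + 27.66·29 + 52.87·1042 = 65833.20.
Real growth = 65833.20/56224.06 − 1 = 0.1709.

17.09%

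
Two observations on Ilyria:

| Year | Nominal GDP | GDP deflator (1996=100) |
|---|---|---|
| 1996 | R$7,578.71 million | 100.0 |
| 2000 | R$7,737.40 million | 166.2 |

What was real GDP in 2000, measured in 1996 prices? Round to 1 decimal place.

Real GDP = Nominal / (GDP deflator/100) = 7737.40 / 1.662 = 4655.48.

R$4,655.5 million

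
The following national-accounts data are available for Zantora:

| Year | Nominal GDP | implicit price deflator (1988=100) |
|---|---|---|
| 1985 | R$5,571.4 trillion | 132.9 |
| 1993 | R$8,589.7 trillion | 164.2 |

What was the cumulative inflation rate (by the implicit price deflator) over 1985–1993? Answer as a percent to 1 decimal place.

23.6%

Price-level change = 164.2 / 132.9 − 1 = 0.2355.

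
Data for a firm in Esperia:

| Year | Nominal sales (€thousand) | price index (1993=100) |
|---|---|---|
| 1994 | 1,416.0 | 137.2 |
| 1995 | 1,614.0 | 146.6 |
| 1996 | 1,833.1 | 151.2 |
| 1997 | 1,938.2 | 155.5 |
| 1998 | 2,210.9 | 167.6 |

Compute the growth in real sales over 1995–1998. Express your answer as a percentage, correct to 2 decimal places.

Real sales 1995 = 1614.0/1.466 = 1100.95.
Real sales 1998 = 2210.9/1.676 = 1319.15.
Change = 1319.15/1100.95 − 1 = 0.1982.

19.82%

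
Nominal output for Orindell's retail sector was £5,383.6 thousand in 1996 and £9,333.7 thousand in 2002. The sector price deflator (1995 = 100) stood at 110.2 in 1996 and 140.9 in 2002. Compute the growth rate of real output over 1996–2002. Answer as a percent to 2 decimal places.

Deflate each year: 1996 → 5383.6/1.102 = 4885.30; 2002 → 9333.7/1.409 = 6624.34.
So real output changed by 6624.34/4885.30 − 1 = 0.3560, i.e. 35.60%.

35.60%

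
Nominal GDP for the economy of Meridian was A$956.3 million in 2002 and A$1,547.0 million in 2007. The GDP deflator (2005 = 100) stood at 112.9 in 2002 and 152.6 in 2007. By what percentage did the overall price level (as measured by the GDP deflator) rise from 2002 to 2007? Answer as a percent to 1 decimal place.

35.2%

Price-level change = 152.6 / 112.9 − 1 = 0.3516.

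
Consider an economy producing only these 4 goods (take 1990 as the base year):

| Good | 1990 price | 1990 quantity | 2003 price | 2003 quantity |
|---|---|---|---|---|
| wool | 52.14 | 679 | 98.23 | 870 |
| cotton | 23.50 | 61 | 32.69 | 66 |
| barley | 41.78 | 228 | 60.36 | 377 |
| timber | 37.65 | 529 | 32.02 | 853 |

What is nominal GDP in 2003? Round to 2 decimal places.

137686.42

Nominal GDP 2003 = Σ (p_2003 × q_2003) = 98.23·870 + 32.69·66 + 60.36·377 + 32.02·853 = 137686.42.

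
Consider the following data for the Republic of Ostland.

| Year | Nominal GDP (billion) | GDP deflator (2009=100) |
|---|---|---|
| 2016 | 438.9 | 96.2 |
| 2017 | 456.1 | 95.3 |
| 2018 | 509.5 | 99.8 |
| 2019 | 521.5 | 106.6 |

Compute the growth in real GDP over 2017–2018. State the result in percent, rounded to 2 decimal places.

6.67%

Real GDP 2017 = 456.1/0.953 = 478.59.
Real GDP 2018 = 509.5/0.998 = 510.52.
Change = 510.52/478.59 − 1 = 0.0667.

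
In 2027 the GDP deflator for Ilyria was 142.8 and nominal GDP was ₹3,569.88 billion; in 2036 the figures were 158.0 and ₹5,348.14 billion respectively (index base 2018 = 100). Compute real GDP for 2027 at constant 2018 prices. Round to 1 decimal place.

Real GDP = Nominal / (GDP deflator/100) = 3569.88 / 1.428 = 2499.92.

₹2,499.9 billion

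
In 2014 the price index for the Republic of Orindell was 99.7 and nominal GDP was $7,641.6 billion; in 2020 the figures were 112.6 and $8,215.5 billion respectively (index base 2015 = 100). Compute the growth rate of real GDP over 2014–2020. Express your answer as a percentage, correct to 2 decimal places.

-4.81%

Deflate each year: 2014 → 7641.6/0.997 = 7664.59; 2020 → 8215.5/1.126 = 7296.18.
So real GDP changed by 7296.18/7664.59 − 1 = -0.0481, i.e. -4.81%.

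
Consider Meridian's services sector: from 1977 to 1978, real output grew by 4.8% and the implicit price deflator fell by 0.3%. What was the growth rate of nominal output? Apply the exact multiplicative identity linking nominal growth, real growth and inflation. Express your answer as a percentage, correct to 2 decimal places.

4.49%

(1 + g_nom) = (1 + g_real)(1 + π) = 1.0480 × 0.9970 = 1.04486.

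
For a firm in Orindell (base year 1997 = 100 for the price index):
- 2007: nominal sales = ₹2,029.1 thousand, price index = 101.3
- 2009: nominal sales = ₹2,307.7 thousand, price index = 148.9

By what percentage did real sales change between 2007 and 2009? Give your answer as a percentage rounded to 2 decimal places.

Real sales 2007 = 2029.1 / 1.013 = 2003.06.
Real sales 2009 = 2307.7 / 1.489 = 1549.83.
Real growth = 1549.83 / 2003.06 − 1 = -0.2263.

-22.63%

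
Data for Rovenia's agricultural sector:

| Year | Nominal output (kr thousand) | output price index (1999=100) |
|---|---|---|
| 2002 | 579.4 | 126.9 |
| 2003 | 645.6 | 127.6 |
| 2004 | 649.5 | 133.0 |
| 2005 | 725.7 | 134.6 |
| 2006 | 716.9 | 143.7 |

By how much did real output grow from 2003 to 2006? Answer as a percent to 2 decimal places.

Real output 2003 = 645.6/1.276 = 505.96.
Real output 2006 = 716.9/1.437 = 498.89.
Change = 498.89/505.96 − 1 = -0.0140.

-1.40%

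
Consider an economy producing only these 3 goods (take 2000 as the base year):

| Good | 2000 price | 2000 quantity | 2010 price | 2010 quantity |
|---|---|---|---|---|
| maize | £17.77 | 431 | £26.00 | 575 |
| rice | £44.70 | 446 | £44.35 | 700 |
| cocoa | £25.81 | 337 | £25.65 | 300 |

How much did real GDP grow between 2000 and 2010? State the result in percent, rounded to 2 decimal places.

35.70%

Real GDP 2000 = Nominal GDP 2000 = 17.77·431 + 44.70·446 + 25.81·337 = 36293.04.
Real GDP 2010 (at 2000 prices) = 17.77·575 + 44.70·700 + 25.81·300 = 49250.75.
Real growth = 49250.75/36293.04 − 1 = 0.3570.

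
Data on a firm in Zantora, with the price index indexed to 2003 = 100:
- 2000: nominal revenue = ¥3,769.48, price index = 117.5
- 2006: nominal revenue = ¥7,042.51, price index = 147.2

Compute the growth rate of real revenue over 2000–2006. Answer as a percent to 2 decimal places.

49.13%

Deflate each year: 2000 → 3769.48/1.175 = 3208.07; 2006 → 7042.51/1.472 = 4784.31.
So real revenue changed by 4784.31/3208.07 − 1 = 0.4913, i.e. 49.13%.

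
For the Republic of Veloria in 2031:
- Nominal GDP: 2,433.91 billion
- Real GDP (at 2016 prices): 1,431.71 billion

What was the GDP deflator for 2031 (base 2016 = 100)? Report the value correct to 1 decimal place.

GDP deflator = (Nominal / Real) × 100 = 2433.91 / 1431.71 × 100 = 170.00.

170.0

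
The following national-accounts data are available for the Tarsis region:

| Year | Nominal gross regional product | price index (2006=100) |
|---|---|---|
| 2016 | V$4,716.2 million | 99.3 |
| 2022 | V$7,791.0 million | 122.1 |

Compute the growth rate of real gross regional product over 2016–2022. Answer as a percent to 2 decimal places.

34.35%

Deflate each year: 2016 → 4716.2/0.993 = 4749.45; 2022 → 7791.0/1.221 = 6380.84.
So real gross regional product changed by 6380.84/4749.45 − 1 = 0.3435, i.e. 34.35%.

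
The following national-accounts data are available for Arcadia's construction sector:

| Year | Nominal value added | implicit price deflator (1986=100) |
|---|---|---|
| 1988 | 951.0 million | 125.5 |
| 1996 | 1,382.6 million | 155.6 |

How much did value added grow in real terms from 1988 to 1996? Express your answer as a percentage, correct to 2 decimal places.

Deflate each year: 1988 → 951.0/1.255 = 757.77; 1996 → 1382.6/1.556 = 888.56.
So real value added changed by 888.56/757.77 − 1 = 0.1726, i.e. 17.26%.

17.26%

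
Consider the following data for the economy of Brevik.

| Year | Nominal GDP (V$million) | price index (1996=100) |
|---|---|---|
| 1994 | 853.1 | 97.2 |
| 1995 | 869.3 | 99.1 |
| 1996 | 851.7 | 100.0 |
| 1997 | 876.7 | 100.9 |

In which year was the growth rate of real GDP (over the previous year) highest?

1997

1995: real = 869.3/0.991 = 877.19; growth vs 1994 (877.67) = -0.05%.
1996: real = 851.7/1.000 = 851.70; growth vs 1995 (877.19) = -2.91%.
1997: real = 876.7/1.009 = 868.88; growth vs 1996 (851.70) = 2.02%.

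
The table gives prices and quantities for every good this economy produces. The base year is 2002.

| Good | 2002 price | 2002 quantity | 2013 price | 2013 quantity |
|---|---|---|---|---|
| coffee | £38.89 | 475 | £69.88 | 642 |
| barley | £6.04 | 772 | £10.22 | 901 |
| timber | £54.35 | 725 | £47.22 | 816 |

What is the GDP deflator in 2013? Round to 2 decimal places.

123.87

Nominal GDP 2013 = 69.88·642 + 10.22·901 + 47.22·816 = 92602.70.
Real GDP 2013 (at 2002 prices) = 38.89·642 + 6.04·901 + 54.35·816 = 74759.02.
Deflator = Nominal/Real × 100 = 92602.70/74759.02 × 100 = 123.868.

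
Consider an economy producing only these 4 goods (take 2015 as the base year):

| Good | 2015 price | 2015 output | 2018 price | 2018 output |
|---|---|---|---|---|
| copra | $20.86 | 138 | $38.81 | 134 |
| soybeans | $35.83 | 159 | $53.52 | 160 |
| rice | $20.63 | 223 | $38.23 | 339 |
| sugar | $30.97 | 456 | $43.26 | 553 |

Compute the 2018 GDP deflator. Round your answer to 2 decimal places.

155.13

Nominal GDP 2018 = 38.81·134 + 53.52·160 + 38.23·339 + 43.26·553 = 50646.49.
Real GDP 2018 (at 2015 prices) = 20.86·134 + 35.83·160 + 20.63·339 + 30.97·553 = 32648.02.
Deflator = Nominal/Real × 100 = 50646.49/32648.02 × 100 = 155.129.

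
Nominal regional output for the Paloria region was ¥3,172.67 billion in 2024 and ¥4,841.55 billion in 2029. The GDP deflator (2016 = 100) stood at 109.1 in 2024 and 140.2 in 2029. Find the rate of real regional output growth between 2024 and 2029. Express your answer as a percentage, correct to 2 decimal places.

Deflate each year: 2024 → 3172.67/1.091 = 2908.04; 2029 → 4841.55/1.402 = 3453.32.
So real regional output changed by 3453.32/2908.04 − 1 = 0.1875, i.e. 18.75%.

18.75%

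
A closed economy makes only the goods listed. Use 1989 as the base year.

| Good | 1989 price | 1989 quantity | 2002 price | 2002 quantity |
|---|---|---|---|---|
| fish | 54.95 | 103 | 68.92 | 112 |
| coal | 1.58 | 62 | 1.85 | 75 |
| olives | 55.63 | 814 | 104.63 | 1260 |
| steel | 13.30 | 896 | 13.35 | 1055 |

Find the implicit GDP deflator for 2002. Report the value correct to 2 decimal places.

170.11

Nominal GDP 2002 = 68.92·112 + 1.85·75 + 104.63·1260 + 13.35·1055 = 153775.84.
Real GDP 2002 (at 1989 prices) = 54.95·112 + 1.58·75 + 55.63·1260 + 13.30·1055 = 90398.20.
Deflator = Nominal/Real × 100 = 153775.84/90398.20 × 100 = 170.109.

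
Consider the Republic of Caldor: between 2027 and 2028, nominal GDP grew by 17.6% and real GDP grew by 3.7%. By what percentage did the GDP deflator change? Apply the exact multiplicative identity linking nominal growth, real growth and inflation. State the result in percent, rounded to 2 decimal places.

13.40%

(1 + g_nom) = (1 + g_real)(1 + π), so π = 1.1760 / 1.0370 − 1 = 0.13404.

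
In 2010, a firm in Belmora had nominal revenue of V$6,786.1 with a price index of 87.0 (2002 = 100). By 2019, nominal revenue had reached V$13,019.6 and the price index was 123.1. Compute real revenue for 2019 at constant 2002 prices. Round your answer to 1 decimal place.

Real revenue = Nominal / (price index/100) = 13019.6 / 1.231 = 10576.44.

V$10,576.4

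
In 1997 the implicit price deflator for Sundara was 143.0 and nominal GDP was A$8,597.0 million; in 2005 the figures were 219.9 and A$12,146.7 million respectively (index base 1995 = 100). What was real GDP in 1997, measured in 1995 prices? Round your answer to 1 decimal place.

Real GDP = Nominal / (implicit price deflator/100) = 8597.0 / 1.430 = 6011.89.

A$6,011.9 million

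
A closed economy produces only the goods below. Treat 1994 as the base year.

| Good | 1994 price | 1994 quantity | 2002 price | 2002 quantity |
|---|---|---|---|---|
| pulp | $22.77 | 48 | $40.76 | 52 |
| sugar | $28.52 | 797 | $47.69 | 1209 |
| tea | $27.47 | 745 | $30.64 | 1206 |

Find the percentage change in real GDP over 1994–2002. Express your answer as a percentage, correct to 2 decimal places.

55.33%

Real GDP 1994 = Nominal GDP 1994 = 22.77·48 + 28.52·797 + 27.47·745 = 44288.55.
Real GDP 2002 (at 1994 prices) = 22.77·52 + 28.52·1209 + 27.47·1206 = 68793.54.
Real growth = 68793.54/44288.55 − 1 = 0.5533.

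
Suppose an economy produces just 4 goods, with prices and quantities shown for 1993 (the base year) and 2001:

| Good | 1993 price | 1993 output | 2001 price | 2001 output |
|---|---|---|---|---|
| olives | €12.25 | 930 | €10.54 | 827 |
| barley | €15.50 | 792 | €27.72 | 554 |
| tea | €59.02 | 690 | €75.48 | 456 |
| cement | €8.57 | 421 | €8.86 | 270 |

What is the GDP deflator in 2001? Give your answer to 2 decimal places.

Nominal GDP 2001 = 10.54·827 + 27.72·554 + 75.48·456 + 8.86·270 = 60884.54.
Real GDP 2001 (at 1993 prices) = 12.25·827 + 15.50·554 + 59.02·456 + 8.57·270 = 47944.77.
Deflator = Nominal/Real × 100 = 60884.54/47944.77 × 100 = 126.989.

126.99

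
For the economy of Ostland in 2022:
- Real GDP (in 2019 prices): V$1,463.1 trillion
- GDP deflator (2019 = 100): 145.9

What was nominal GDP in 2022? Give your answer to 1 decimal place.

Nominal GDP = Real × (GDP deflator/100) = 1463.1 × 1.459 = 2134.66.

V$2,134.7 trillion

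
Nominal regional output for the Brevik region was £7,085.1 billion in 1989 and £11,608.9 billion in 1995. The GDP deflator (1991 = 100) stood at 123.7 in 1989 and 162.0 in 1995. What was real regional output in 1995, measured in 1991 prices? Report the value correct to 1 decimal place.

£7,166.0 billion

Real regional output = Nominal / (GDP deflator/100) = 11608.9 / 1.620 = 7165.99.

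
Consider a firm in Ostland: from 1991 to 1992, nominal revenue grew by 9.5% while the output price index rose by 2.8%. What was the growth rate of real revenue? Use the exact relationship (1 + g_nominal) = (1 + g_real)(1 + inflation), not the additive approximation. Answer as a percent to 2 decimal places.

(1 + g_nom) = (1 + g_real)(1 + π), so g_real = 1.0950 / 1.0280 − 1 = 0.06518.

6.52%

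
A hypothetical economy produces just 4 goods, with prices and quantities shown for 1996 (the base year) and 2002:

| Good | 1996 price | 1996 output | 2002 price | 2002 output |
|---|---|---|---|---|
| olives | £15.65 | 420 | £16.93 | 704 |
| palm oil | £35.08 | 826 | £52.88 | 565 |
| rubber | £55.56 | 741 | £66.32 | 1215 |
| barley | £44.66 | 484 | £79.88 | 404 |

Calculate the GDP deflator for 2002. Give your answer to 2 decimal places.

132.87

Nominal GDP 2002 = 16.93·704 + 52.88·565 + 66.32·1215 + 79.88·404 = 154646.24.
Real GDP 2002 (at 1996 prices) = 15.65·704 + 35.08·565 + 55.56·1215 + 44.66·404 = 116385.84.
Deflator = Nominal/Real × 100 = 154646.24/116385.84 × 100 = 132.874.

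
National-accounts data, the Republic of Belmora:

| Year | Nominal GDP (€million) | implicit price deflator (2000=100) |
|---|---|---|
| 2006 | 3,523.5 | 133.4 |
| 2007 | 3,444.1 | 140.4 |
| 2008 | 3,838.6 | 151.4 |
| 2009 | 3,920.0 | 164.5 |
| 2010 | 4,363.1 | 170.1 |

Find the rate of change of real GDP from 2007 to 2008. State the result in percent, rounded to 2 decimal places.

Real GDP 2007 = 3444.1/1.404 = 2453.06.
Real GDP 2008 = 3838.6/1.514 = 2535.40.
Change = 2535.40/2453.06 − 1 = 0.0336.

3.36%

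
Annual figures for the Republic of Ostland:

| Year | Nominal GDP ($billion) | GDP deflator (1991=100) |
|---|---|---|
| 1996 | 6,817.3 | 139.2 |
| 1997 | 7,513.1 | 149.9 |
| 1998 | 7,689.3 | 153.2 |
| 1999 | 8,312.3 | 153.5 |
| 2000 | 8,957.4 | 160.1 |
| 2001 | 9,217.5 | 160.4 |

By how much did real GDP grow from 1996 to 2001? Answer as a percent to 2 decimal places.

Real GDP 1996 = 6817.3/1.392 = 4897.49.
Real GDP 2001 = 9217.5/1.604 = 5746.57.
Change = 5746.57/4897.49 − 1 = 0.1734.

17.34%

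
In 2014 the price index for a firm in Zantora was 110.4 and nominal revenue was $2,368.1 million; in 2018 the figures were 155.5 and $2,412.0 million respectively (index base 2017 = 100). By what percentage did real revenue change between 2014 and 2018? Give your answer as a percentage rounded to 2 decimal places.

-27.69%

Real revenue 2014 = 2368.1 / 1.104 = 2145.02.
Real revenue 2018 = 2412.0 / 1.555 = 1551.13.
Real growth = 1551.13 / 2145.02 − 1 = -0.2769.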